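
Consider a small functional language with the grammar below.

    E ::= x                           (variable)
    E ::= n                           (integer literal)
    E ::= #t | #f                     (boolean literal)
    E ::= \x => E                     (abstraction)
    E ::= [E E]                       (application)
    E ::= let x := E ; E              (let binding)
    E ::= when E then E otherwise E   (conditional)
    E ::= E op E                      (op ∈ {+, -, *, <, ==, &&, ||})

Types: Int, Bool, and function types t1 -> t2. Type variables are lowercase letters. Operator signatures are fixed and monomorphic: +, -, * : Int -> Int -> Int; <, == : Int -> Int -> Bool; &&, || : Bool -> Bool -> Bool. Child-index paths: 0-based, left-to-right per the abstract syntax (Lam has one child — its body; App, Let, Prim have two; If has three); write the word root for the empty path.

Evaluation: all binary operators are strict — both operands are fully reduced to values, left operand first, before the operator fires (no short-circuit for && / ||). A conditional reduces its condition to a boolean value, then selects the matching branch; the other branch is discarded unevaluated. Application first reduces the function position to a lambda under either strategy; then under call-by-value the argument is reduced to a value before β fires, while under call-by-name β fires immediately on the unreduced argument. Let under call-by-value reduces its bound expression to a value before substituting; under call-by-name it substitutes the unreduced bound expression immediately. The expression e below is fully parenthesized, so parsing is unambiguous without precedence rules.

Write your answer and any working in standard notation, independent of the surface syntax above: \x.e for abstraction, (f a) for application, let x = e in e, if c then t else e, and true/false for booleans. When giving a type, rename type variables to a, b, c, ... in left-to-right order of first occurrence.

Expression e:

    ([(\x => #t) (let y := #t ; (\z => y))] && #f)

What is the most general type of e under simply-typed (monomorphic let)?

Answer: Bool

Trace:
\x._ : a -> Bool
let y : Bool
y : Bool
\z._ : b -> Bool
  unify a -> Bool ~ (b -> Bool) -> c
  unify a ~ b -> Bool
  unify Bool ~ c
_ _ : Bool
  unify Bool ~ Bool
  unify Bool ~ Bool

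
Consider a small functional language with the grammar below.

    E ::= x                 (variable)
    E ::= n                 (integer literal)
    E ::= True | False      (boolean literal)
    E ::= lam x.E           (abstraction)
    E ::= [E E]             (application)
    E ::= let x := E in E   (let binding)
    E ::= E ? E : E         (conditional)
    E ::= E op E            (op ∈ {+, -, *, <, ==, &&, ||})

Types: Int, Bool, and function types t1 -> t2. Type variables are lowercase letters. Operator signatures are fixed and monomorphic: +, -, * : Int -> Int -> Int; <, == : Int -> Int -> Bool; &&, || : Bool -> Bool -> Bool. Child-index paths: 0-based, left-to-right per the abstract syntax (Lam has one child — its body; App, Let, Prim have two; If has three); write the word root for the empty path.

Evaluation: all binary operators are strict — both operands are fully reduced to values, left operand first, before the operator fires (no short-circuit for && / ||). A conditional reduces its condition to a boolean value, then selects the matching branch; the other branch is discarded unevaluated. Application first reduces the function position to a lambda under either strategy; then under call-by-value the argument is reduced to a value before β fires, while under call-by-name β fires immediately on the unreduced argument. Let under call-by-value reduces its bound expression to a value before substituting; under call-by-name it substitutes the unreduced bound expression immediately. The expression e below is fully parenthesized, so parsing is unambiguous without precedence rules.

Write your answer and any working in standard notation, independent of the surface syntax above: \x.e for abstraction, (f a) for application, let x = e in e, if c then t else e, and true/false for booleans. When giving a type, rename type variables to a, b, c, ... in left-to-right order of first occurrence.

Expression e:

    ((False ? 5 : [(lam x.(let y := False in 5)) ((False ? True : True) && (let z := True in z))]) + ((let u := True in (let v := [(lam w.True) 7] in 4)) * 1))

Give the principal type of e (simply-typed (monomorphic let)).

Derivation:
  unify Bool ~ Bool
let y : Bool
\x._ : a -> Int
  unify Bool ~ Bool
  unify Bool ~ Bool
  unify Bool ~ Bool
let z : Bool
z : Bool
  unify Bool ~ Bool
  unify a -> Int ~ Bool -> b
  unify a ~ Bool
  unify Int ~ b
_ _ : Int
  unify Int ~ Int
  unify Int ~ Int
let u : Bool
\w._ : c -> Bool
  unify c -> Bool ~ Int -> d
  unify c ~ Int
  unify Bool ~ d
_ _ : Bool
let v : Bool
  unify Int ~ Int
  unify Int ~ Int
  unify Int ~ Int

Answer: Int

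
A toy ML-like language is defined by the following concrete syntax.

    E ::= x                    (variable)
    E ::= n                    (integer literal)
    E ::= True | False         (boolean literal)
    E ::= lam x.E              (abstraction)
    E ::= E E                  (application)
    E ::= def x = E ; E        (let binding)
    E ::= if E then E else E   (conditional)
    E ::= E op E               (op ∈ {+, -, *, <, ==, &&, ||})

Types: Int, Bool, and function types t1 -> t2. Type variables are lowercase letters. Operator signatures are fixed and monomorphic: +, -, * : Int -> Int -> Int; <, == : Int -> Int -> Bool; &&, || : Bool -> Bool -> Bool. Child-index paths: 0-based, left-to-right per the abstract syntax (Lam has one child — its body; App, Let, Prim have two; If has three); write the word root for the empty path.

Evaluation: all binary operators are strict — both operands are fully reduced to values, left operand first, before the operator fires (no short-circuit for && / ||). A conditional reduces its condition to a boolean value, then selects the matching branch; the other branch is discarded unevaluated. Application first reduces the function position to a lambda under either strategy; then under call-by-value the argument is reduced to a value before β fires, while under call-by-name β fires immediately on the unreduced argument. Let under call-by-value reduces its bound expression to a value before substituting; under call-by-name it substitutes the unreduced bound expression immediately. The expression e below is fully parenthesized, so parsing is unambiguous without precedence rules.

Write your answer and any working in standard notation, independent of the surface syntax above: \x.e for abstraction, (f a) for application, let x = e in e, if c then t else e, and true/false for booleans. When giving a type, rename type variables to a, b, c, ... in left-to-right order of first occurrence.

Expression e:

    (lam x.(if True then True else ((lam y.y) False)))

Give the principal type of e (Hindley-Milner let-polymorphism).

Working:
  unify Bool ~ Bool
y : b
\y._ : b -> b
  unify b -> b ~ Bool -> c
  unify b ~ Bool
  unify Bool ~ c
_ _ : Bool
  unify Bool ~ Bool
\x._ : a -> Bool

Answer: a -> Bool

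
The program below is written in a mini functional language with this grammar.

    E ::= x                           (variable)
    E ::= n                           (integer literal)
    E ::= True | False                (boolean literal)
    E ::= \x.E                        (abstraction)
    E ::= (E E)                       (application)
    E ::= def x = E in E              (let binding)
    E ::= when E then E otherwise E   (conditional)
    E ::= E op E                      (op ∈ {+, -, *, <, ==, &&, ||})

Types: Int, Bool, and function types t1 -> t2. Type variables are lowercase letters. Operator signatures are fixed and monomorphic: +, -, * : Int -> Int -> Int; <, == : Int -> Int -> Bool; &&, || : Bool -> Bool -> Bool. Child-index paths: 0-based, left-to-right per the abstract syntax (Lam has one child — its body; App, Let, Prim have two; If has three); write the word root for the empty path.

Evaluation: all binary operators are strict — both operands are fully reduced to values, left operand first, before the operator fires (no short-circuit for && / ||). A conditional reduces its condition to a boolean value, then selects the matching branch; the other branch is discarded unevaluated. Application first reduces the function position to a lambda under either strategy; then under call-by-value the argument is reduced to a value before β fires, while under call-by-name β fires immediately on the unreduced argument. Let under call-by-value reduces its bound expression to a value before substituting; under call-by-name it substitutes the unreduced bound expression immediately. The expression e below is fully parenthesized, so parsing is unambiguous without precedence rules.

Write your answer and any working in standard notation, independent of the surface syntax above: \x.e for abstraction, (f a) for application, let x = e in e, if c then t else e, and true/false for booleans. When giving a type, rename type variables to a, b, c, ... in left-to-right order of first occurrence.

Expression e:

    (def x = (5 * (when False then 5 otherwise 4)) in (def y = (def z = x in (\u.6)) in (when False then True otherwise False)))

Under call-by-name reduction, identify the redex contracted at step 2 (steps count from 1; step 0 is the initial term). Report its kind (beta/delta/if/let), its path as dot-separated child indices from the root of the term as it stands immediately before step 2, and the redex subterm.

Answer: let at root : (let y = (let z = (5 * (if false then 5 else 4)) in (\u.6)) in (if false then true else false))

Trace:
step 0: (let x = (5 * (if false then 5 else 4)) in (let y = (let z = x in (\u.6)) in (if false then true else false)))
step 1: [let@root] (let y = (let z = (5 * (if false then 5 else 4)) in (\u.6)) in (if false then true else false))
step 2: [let@root] (if false then true else false)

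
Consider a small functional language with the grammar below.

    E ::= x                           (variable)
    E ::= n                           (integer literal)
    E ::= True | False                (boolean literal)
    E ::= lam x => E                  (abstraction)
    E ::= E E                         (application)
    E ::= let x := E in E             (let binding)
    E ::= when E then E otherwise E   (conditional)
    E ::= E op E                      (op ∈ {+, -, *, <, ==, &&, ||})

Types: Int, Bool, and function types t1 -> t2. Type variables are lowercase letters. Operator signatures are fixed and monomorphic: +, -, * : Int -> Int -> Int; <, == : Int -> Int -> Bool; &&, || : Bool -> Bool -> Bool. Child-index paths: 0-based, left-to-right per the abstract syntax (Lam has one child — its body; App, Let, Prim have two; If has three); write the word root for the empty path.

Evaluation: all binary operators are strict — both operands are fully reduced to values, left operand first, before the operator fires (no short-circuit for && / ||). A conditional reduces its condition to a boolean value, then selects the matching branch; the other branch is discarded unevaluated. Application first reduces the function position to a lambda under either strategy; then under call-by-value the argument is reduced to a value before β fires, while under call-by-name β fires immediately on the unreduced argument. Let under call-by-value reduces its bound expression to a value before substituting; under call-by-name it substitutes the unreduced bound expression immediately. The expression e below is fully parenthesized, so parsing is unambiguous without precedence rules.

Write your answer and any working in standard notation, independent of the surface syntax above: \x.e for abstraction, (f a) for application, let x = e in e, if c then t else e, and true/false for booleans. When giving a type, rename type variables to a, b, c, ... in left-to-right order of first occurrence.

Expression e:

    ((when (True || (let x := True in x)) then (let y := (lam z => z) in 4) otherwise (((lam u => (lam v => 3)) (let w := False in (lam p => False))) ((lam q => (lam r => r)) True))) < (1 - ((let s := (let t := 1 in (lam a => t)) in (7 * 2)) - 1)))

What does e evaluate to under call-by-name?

Answer: false

Working:
step 0: ((if (true || (let x = true in x)) then (let y = (\z.z) in 4) else (((\u.(\v.3)) (let w = false in (\p.false))) ((\q.(\r.r)) true))) < (1 - ((let s = (let t = 1 in (\a.t)) in (7 * 2)) - 1)))
step 1: [let@0.0.1] ((if (true || true) then (let y = (\z.z) in 4) else (((\u.(\v.3)) (let w = false in (\p.false))) ((\q.(\r.r)) true))) < (1 - ((let s = (let t = 1 in (\a.t)) in (7 * 2)) - 1)))
step 2: [delta@0.0] ((if true then (let y = (\z.z) in 4) else (((\u.(\v.3)) (let w = false in (\p.false))) ((\q.(\r.r)) true))) < (1 - ((let s = (let t = 1 in (\a.t)) in (7 * 2)) - 1)))
step 3: [if@0] ((let y = (\z.z) in 4) < (1 - ((let s = (let t = 1 in (\a.t)) in (7 * 2)) - 1)))
step 4: [let@0] (4 < (1 - ((let s = (let t = 1 in (\a.t)) in (7 * 2)) - 1)))
step 5: [let@1.1.0] (4 < (1 - ((7 * 2) - 1)))
step 6: [delta@1.1.0] (4 < (1 - (14 - 1)))
step 7: [delta@1.1] (4 < (1 - 13))
step 8: [delta@1] (4 < -12)
step 9: [delta@root] false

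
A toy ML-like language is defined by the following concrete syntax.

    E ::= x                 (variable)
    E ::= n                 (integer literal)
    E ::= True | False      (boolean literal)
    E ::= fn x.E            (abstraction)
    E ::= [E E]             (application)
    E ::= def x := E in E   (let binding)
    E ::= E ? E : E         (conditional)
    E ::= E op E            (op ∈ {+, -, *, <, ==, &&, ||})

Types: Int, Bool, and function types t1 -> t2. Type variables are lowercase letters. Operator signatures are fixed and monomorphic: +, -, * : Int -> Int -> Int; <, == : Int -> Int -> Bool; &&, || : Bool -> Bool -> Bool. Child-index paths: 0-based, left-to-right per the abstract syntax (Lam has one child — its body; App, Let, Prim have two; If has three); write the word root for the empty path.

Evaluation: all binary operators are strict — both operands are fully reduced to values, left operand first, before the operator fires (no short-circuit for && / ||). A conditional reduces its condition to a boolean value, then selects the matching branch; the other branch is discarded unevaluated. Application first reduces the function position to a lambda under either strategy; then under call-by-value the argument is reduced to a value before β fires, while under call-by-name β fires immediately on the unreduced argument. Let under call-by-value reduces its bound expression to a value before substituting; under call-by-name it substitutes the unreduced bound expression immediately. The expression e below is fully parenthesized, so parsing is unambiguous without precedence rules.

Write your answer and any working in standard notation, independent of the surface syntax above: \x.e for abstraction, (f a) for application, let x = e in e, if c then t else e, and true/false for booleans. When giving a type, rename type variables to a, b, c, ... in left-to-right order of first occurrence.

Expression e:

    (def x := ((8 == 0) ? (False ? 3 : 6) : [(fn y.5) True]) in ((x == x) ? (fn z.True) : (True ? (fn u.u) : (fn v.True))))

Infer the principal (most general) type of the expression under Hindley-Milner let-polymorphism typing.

Derivation:
  unify Int ~ Int
  unify Int ~ Int
  unify Bool ~ Bool
  unify Bool ~ Bool
  unify Int ~ Int
\y._ : a -> Int
  unify a -> Int ~ Bool -> b
  unify a ~ Bool
  unify Int ~ b
_ _ : Int
  unify Int ~ Int
let x : Int
x : Int
  unify Int ~ Int
x : Int
  unify Int ~ Int
  unify Bool ~ Bool
\z._ : c -> Bool
  unify Bool ~ Bool
u : d
\u._ : d -> d
\v._ : e -> Bool
  unify d -> d ~ e -> Bool
  unify d ~ e
  unify e ~ Bool
  unify c -> Bool ~ Bool -> Bool
  unify c ~ Bool
  unify Bool ~ Bool

Answer: Bool -> Bool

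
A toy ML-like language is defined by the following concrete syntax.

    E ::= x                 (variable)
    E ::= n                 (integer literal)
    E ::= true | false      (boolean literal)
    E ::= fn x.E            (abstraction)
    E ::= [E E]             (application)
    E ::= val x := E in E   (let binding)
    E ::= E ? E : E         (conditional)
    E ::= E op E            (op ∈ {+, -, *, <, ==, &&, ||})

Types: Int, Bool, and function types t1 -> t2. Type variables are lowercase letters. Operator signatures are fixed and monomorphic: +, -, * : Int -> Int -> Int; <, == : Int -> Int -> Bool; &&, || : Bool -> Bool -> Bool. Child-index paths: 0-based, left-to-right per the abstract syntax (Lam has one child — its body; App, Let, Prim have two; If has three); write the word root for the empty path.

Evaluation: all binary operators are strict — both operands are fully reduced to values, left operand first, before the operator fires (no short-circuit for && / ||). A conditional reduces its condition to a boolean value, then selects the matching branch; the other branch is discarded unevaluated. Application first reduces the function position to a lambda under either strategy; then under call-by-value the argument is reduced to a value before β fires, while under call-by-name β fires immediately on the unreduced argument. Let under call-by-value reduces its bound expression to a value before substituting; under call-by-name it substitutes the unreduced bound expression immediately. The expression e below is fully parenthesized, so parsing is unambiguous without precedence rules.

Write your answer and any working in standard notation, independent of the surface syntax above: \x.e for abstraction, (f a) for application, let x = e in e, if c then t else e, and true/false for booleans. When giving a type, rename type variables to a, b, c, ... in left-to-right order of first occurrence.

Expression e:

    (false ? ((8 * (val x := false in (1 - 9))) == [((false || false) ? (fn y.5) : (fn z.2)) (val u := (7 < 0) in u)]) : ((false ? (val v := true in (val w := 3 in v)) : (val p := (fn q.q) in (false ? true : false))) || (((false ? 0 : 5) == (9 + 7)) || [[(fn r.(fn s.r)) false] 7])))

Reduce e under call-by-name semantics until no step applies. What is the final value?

Answer: false

Derivation:
step 0: (if false then ((8 * (let x = false in (1 - 9))) == ((if (false || false) then (\y.5) else (\z.2)) (let u = (7 < 0) in u))) else ((if false then (let v = true in (let w = 3 in v)) else (let p = (\q.q) in (if false then true else false))) || (((if false then 0 else 5) == (9 + 7)) || (((\r.(\s.r)) false) 7))))
step 1: [if@root] ((if false then (let v = true in (let w = 3 in v)) else (let p = (\q.q) in (if false then true else false))) || (((if false then 0 else 5) == (9 + 7)) || (((\r.(\s.r)) false) 7)))
step 2: [if@0] ((let p = (\q.q) in (if false then true else false)) || (((if false then 0 else 5) == (9 + 7)) || (((\r.(\s.r)) false) 7)))
step 3: [let@0] ((if false then true else false) || (((if false then 0 else 5) == (9 + 7)) || (((\r.(\s.r)) false) 7)))
step 4: [if@0] (false || (((if false then 0 else 5) == (9 + 7)) || (((\r.(\s.r)) false) 7)))
step 5: [if@1.0.0] (false || ((5 == (9 + 7)) || (((\r.(\s.r)) false) 7)))
step 6: [delta@1.0.1] (false || ((5 == 16) || (((\r.(\s.r)) false) 7)))
step 7: [delta@1.0] (false || (false || (((\r.(\s.r)) false) 7)))
step 8: [beta@1.1.0] (false || (false || ((\s.false) 7)))
step 9: [beta@1.1] (false || (false || false))
step 10: [delta@1] (false || false)
step 11: [delta@root] false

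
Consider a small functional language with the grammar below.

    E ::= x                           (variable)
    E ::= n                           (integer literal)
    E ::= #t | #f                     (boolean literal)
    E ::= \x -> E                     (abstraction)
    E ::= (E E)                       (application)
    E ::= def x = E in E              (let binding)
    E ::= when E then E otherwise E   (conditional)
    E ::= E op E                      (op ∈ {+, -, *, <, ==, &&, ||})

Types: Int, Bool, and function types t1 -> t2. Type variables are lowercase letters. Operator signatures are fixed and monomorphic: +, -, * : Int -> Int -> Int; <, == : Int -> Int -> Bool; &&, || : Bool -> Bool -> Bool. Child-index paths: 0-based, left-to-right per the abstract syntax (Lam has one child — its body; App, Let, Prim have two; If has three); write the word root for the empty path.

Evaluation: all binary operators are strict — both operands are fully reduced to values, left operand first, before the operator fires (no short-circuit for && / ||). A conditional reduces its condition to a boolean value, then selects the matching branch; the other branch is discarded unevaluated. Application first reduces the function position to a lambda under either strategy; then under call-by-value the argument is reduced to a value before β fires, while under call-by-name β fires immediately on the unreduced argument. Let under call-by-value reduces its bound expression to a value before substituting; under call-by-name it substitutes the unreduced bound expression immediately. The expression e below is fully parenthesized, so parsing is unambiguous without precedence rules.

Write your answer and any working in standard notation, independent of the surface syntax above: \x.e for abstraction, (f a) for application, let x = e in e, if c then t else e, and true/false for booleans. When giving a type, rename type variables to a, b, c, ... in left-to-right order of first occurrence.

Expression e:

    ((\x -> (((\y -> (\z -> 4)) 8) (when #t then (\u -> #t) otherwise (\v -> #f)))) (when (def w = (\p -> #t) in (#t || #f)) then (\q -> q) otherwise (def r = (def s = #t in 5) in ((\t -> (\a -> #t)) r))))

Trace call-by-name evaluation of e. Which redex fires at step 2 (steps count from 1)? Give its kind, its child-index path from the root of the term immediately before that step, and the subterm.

Answer: beta at 0 : ((\y.(\z.4)) 8)

Working:
step 0: ((\x.(((\y.(\z.4)) 8) (if true then (\u.true) else (\v.false)))) (if (let w = (\p.true) in (true || false)) then (\q.q) else (let r = (let s = true in 5) in ((\t.(\a.true)) r))))
step 1: [beta@root] (((\y.(\z.4)) 8) (if true then (\u.true) else (\v.false)))
step 2: [beta@0] ((\z.4) (if true then (\u.true) else (\v.false)))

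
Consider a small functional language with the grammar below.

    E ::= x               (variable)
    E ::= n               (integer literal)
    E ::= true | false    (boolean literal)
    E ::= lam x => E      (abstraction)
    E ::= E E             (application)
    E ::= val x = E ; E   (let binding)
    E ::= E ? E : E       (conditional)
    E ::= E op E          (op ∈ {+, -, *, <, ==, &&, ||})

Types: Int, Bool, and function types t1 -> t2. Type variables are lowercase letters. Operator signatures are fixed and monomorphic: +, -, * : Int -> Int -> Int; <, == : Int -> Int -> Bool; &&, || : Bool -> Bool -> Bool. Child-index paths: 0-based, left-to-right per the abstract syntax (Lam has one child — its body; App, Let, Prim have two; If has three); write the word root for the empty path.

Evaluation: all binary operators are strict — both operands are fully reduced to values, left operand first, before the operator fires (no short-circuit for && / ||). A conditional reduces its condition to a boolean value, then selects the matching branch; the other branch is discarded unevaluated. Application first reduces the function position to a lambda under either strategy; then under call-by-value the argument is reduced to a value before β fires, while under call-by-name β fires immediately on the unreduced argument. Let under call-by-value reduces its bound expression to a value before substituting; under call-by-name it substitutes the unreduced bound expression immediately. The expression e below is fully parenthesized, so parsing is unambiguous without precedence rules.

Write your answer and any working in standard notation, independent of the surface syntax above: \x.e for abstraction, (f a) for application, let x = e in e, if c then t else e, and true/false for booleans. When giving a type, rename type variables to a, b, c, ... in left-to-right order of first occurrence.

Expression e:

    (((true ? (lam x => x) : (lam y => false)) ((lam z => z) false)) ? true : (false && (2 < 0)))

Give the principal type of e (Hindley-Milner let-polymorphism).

Answer: Bool

Derivation:
  unify Bool ~ Bool
x : a
\x._ : a -> a
\y._ : b -> Bool
  unify a -> a ~ b -> Bool
  unify a ~ b
  unify b ~ Bool
z : c
\z._ : c -> c
  unify c -> c ~ Bool -> d
  unify c ~ Bool
  unify Bool ~ d
_ _ : Bool
  unify Bool -> Bool ~ Bool -> e
  unify Bool ~ Bool
  unify Bool ~ e
_ _ : Bool
  unify Bool ~ Bool
  unify Bool ~ Bool
  unify Int ~ Int
  unify Int ~ Int
  unify Bool ~ Bool
  unify Bool ~ Bool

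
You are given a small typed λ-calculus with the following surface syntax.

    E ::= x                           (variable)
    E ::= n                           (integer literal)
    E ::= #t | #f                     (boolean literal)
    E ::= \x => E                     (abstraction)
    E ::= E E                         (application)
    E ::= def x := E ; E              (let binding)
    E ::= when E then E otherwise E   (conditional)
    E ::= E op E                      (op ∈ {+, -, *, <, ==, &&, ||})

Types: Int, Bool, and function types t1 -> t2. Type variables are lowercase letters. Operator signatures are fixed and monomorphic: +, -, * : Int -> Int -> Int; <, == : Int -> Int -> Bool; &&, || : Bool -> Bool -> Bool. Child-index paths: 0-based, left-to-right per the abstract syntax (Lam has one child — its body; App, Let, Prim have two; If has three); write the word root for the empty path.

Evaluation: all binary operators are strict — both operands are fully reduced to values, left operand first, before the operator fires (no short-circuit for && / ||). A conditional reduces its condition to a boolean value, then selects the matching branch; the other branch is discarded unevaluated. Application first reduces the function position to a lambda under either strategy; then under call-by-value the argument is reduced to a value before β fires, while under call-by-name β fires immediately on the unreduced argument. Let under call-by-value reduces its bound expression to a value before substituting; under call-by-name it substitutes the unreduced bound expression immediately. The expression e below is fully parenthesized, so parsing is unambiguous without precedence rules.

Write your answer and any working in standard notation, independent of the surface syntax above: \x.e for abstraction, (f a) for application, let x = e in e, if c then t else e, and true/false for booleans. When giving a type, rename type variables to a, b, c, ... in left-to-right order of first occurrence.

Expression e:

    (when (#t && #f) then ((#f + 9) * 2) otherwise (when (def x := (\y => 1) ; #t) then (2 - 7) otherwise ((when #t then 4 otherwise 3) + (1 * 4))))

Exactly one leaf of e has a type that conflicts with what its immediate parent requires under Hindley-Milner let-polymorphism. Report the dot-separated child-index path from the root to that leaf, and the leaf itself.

Answer: 1.0.0 : false

Derivation:
  unify Bool ~ Bool
  unify Bool ~ Bool
  unify Bool ~ Bool
  unify Bool ~ Int
  FAIL: mismatch Bool ~ Int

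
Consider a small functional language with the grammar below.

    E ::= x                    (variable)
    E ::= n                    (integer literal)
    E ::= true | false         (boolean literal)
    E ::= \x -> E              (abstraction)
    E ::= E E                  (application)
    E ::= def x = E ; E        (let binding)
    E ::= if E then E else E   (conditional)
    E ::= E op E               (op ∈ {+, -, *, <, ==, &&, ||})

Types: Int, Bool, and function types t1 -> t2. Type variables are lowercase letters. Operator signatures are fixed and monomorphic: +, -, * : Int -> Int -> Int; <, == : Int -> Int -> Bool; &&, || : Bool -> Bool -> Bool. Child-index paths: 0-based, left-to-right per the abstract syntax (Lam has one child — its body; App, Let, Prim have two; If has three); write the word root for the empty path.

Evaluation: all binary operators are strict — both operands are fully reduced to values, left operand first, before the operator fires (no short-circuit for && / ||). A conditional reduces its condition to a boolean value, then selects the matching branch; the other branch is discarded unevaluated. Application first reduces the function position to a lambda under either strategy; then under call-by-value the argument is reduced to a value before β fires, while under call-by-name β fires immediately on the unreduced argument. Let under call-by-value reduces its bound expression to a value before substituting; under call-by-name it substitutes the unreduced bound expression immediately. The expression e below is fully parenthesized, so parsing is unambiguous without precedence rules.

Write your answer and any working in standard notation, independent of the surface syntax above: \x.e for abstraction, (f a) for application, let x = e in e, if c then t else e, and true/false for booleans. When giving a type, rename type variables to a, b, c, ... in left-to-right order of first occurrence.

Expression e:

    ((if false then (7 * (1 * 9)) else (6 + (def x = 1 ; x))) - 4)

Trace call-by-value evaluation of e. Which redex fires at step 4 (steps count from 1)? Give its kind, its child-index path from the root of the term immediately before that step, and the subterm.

Derivation:
step 0: ((if false then (7 * (1 * 9)) else (6 + (let x = 1 in x))) - 4)
step 1: [if@0] ((6 + (let x = 1 in x)) - 4)
step 2: [let@0.1] ((6 + 1) - 4)
step 3: [delta@0] (7 - 4)
step 4: [delta@root] 3

Answer: delta at root : (7 - 4)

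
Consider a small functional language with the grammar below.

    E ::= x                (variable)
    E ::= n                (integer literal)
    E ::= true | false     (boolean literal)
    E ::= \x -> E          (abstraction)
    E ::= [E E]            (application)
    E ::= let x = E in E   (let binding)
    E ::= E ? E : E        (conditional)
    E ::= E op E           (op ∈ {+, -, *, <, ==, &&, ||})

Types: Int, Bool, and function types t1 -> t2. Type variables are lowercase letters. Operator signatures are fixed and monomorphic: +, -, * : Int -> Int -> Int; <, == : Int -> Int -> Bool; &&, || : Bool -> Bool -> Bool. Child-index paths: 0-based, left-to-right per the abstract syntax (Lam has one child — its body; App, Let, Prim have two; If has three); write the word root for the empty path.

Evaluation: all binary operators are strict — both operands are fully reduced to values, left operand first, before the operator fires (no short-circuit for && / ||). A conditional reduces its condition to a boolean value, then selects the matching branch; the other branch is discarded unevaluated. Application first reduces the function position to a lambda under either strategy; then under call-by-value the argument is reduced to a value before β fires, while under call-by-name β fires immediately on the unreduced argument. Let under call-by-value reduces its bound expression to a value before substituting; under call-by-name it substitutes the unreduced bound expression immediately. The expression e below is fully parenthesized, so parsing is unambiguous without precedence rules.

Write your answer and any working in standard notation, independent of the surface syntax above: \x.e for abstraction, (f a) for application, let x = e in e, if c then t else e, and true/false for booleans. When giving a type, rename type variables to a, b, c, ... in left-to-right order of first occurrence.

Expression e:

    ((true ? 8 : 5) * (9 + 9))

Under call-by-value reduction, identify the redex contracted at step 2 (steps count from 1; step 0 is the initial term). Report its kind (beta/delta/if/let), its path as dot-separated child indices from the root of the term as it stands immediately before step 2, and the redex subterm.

Derivation:
step 0: ((if true then 8 else 5) * (9 + 9))
step 1: [if@0] (8 * (9 + 9))
step 2: [delta@1] (8 * 18)

Answer: delta at 1 : (9 + 9)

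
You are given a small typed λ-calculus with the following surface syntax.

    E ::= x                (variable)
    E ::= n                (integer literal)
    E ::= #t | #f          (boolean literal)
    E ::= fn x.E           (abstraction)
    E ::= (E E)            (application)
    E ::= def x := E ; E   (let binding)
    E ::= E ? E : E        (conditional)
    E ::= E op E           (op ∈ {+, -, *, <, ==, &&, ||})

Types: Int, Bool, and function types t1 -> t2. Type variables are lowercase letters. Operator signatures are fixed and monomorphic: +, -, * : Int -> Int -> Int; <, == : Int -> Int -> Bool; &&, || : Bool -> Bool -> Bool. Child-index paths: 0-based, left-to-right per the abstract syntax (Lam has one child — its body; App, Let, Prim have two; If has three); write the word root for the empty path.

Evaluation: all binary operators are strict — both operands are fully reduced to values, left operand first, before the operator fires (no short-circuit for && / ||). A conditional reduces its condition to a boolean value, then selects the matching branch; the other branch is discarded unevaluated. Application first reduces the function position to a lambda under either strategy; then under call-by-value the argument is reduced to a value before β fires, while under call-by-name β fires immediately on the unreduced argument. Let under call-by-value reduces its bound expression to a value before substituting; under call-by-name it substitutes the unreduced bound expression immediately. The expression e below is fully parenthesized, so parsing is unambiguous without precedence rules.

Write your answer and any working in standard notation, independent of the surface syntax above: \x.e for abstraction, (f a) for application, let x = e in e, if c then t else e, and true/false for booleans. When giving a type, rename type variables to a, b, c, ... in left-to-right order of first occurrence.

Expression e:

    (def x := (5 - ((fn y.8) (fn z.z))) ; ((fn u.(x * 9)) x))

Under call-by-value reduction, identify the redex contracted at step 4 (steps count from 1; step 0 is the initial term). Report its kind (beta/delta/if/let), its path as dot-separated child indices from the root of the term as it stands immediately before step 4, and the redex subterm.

Trace:
step 0: (let x = (5 - ((\y.8) (\z.z))) in ((\u.(x * 9)) x))
step 1: [beta@0.1] (let x = (5 - 8) in ((\u.(x * 9)) x))
step 2: [delta@0] (let x = -3 in ((\u.(x * 9)) x))
step 3: [let@root] ((\u.(-3 * 9)) -3)
step 4: [beta@root] (-3 * 9)

Answer: beta at root : ((\u.(-3 * 9)) -3)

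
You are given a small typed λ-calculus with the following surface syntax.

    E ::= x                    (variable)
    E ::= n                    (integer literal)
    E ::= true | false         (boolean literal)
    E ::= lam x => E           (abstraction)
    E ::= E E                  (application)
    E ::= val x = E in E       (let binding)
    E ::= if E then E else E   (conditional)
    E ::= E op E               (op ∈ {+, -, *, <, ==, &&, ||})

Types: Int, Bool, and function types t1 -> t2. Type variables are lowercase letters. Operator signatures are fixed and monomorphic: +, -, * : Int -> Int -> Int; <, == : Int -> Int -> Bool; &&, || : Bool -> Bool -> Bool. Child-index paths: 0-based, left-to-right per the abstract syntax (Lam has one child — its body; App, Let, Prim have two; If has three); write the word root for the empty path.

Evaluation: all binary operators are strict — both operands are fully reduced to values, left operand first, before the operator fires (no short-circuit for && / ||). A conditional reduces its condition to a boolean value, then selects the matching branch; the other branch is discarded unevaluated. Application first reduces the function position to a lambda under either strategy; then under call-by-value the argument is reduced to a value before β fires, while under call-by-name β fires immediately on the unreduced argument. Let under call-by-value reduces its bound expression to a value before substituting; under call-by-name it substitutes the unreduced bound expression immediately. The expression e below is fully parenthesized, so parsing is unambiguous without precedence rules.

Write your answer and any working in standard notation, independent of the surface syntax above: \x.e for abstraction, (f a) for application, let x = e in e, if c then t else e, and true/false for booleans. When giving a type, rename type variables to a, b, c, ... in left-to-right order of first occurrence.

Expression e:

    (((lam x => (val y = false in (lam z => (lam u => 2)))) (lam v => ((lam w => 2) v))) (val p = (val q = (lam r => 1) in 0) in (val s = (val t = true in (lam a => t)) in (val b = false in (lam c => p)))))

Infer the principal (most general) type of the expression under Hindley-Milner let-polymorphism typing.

Answer: a -> Int

Working:
let y : Bool
\u._ : c -> Int
\z._ : b -> c -> Int
\x._ : a -> b -> c -> Int
\w._ : e -> Int
v : d
  unify e -> Int ~ d -> f
  unify e ~ d
  unify Int ~ f
_ _ : Int
\v._ : d -> Int
  unify a -> b -> c -> Int ~ (d -> Int) -> g
  unify a ~ d -> Int
  unify b -> c -> Int ~ g
_ _ : b -> c -> Int
\r._ : h -> Int
let q : forall. h -> Int
let p : Int
let t : Bool
t : Bool
\a._ : i -> Bool
let s : forall. i -> Bool
let b : Bool
p : Int
\c._ : j -> Int
  unify b -> c -> Int ~ (j -> Int) -> k
  unify b ~ j -> Int
  unify c -> Int ~ k
_ _ : c -> Int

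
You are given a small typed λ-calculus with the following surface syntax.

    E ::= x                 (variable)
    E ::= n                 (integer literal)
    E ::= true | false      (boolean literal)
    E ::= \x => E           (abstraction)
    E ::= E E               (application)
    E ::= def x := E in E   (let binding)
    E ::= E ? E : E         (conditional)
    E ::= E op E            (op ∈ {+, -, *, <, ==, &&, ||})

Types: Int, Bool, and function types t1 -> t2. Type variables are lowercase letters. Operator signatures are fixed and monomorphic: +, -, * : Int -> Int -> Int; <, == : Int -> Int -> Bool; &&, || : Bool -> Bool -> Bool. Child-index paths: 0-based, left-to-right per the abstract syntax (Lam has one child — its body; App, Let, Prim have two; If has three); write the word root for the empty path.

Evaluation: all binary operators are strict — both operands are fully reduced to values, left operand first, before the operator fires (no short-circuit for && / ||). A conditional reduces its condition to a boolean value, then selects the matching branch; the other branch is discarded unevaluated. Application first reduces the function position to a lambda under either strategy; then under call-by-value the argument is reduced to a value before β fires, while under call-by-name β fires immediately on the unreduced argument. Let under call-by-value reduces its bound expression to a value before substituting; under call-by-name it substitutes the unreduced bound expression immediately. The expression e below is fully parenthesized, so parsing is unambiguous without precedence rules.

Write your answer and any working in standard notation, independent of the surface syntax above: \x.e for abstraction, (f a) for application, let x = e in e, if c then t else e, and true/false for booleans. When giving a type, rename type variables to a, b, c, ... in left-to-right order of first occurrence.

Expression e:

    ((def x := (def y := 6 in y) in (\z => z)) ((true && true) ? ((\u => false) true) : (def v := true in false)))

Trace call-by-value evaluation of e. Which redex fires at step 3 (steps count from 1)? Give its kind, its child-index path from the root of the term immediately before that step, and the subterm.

Trace:
step 0: ((let x = (let y = 6 in y) in (\z.z)) (if (true && true) then ((\u.false) true) else (let v = true in false)))
step 1: [let@0.0] ((let x = 6 in (\z.z)) (if (true && true) then ((\u.false) true) else (let v = true in false)))
step 2: [let@0] ((\z.z) (if (true && true) then ((\u.false) true) else (let v = true in false)))
step 3: [delta@1.0] ((\z.z) (if true then ((\u.false) true) else (let v = true in false)))

Answer: delta at 1.0 : (true && true)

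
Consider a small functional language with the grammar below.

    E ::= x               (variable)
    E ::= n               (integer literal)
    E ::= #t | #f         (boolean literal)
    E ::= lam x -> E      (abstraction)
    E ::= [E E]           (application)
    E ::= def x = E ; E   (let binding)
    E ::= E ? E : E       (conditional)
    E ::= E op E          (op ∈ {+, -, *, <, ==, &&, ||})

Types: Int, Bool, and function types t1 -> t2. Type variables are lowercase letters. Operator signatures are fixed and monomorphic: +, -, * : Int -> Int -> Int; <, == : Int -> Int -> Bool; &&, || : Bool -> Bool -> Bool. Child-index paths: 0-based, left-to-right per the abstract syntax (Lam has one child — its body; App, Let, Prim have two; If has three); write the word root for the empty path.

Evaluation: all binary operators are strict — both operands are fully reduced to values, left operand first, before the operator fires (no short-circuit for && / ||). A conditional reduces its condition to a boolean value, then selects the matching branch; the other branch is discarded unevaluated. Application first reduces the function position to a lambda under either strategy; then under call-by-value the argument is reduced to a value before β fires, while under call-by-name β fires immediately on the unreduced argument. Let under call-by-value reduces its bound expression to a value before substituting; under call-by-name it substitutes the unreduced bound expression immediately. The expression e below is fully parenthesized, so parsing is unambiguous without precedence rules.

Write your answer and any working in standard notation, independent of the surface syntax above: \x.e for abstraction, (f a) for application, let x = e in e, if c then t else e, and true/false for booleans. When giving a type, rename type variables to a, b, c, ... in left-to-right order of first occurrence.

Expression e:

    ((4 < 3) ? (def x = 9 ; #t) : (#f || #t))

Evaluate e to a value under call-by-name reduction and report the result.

Working:
step 0: (if (4 < 3) then (let x = 9 in true) else (false || true))
step 1: [delta@0] (if false then (let x = 9 in true) else (false || true))
step 2: [if@root] (false || true)
step 3: [delta@root] true

Answer: true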